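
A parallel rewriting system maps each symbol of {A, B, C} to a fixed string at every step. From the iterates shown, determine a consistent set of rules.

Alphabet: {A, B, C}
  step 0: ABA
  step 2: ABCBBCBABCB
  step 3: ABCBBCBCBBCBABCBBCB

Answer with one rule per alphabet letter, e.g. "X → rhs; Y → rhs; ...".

A->AB, B->CB, C->B

  step 2 ⇒ step 3: ABCBBCBABCB ⇒ AB·CB·B·CB·CB·B·CB·AB·CB·B·CB
    A ↦ AB
    B ↦ CB
    C ↦ B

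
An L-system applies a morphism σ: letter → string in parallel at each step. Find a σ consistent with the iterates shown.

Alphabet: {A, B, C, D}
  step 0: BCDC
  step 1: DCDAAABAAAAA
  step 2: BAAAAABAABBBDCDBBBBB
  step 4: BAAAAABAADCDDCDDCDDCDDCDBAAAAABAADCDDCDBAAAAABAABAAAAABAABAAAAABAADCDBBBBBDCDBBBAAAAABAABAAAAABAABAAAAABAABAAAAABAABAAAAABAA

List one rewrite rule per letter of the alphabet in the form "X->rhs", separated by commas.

A->B, B->DCD, C->AAA, D->BAA

  step 1 ⇒ step 2: DCDAAABAAAAA ⇒ BAA·AAA·BAA·B·B·B·DCD·B·B·B·B·B
    A ↦ B
    B ↦ DCD
    C ↦ AAA
    D ↦ BAA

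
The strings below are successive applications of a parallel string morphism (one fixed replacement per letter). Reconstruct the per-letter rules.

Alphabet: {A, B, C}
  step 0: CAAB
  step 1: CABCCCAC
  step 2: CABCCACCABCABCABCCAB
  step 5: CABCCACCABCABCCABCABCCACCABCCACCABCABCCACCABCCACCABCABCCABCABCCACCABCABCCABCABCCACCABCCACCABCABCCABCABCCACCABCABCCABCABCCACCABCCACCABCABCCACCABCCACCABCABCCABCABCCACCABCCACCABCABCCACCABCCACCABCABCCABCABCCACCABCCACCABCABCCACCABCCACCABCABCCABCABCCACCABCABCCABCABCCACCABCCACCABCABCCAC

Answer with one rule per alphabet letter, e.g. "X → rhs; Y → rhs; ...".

  step 1 ⇒ step 2: CABCCCAC ⇒ CAB·C·CAC·CAB·CAB·CAB·C·CAB
    A ↦ C
    B ↦ CAC
    C ↦ CAB

A->C, B->CAC, C->CAB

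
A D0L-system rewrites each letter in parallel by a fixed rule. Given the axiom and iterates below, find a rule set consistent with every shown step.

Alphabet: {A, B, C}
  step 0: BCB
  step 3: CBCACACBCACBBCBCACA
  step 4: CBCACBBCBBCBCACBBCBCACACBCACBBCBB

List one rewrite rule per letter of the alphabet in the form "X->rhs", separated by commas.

A->B, B->CA, C->CB

  step 3 ⇒ step 4: CBCACACBCACBBCBCACA ⇒ CB·CA·CB·B·CB·B·CB·CA·CB·B·CB·CA·CA·CB·CA·CB·B·CB·B
    A ↦ B
    B ↦ CA
    C ↦ CB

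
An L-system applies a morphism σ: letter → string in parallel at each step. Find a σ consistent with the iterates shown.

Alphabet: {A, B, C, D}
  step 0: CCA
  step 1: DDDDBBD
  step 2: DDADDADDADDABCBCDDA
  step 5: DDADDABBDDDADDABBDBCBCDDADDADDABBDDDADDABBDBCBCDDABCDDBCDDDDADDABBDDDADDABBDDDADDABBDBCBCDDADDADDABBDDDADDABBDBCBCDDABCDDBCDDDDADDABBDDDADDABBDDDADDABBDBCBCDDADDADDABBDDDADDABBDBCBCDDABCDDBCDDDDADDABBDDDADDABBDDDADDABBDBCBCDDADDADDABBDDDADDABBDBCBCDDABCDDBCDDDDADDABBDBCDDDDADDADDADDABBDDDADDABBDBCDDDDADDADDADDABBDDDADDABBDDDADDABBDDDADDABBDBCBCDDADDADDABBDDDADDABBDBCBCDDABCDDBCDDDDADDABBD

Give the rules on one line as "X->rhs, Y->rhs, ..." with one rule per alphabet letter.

  step 1 ⇒ step 2: DDDDBBD ⇒ DDA·DDA·DDA·DDA·BC·BC·DDA
    B ↦ BC
    D ↦ DDA
  step 0 ⇒ step 1: CCA ⇒ DD·DD·BBD
    A ↦ BBD
  step 0 ⇒ step 1: CCA ⇒ DD·DD·BBD
    C ↦ DD

A->BBD, B->BC, C->DD, D->DDA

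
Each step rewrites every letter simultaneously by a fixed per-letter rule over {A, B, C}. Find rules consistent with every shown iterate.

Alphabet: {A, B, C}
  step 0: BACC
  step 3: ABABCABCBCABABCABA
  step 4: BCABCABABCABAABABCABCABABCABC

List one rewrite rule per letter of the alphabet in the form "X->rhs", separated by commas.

A->BC, B->A, C->BA

  step 3 ⇒ step 4: ABABCABCBCABABCABA ⇒ BC·A·BC·A·BA·BC·A·BA·A·BA·BC·A·BC·A·BA·BC·A·BC
    A ↦ BC
    B ↦ A
    C ↦ BA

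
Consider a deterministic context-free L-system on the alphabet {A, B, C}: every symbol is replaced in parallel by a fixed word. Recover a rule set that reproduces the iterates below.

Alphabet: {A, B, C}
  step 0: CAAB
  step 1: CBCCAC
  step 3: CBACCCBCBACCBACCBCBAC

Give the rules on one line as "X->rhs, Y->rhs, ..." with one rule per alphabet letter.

  step 0 ⇒ step 1: CAAB ⇒ CB·C·C·AC
    A ↦ C
    B ↦ AC
    C ↦ CB

A->C, B->AC, C->CB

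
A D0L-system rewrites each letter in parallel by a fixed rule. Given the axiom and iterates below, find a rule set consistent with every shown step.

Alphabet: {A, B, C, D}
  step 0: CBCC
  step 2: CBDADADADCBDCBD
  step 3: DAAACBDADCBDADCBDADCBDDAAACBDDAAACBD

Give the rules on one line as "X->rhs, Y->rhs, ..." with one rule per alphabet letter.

A->AD, B->AAA, C->D, D->CBD

  step 2 ⇒ step 3: CBDADADADCBDCBD ⇒ D·AAA·CBD·AD·CBD·AD·CBD·AD·CBD·D·AAA·CBD·D·AAA·CBD
    A ↦ AD
    B ↦ AAA
    C ↦ D
    D ↦ CBD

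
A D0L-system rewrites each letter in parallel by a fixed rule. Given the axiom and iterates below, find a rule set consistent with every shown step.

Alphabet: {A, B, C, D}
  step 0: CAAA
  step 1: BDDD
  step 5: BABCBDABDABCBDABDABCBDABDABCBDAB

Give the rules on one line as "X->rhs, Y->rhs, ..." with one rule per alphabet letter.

  step 0 ⇒ step 1: CAAA ⇒ B·D·D·D
    A ↦ D
    C ↦ B
    B ↦ AB  (constrained at step 1)
    D ↦ CB  (constrained at step 1)

A->D, B->AB, C->B, D->CB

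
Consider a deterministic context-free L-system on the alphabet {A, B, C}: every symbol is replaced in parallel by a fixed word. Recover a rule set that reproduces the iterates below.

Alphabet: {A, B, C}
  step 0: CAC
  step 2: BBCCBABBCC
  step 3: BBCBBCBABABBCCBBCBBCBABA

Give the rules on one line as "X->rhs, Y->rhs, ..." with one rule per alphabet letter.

A->C, B->BBC, C->BA

  step 2 ⇒ step 3: BBCCBABBCC ⇒ BBC·BBC·BA·BA·BBC·C·BBC·BBC·BA·BA
    A ↦ C
    B ↦ BBC
    C ↦ BA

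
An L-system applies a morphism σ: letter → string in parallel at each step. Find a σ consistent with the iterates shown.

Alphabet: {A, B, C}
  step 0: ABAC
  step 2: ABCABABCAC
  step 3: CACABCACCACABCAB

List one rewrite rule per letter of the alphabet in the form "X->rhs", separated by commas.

A->C, B->AC, C->AB

  step 2 ⇒ step 3: ABCABABCAC ⇒ C·AC·AB·C·AC·C·AC·AB·C·AB
    A ↦ C
    B ↦ AC
    C ↦ AB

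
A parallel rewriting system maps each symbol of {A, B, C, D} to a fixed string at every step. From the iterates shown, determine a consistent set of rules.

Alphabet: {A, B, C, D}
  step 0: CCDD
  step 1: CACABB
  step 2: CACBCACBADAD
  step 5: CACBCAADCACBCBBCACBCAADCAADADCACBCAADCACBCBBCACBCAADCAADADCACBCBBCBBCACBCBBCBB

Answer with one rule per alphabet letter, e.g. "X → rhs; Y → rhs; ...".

  step 1 ⇒ step 2: CACABB ⇒ CA·CB·CA·CB·AD·AD
    A ↦ CB
    B ↦ AD
    C ↦ CA
  step 0 ⇒ step 1: CCDD ⇒ CA·CA·B·B
    D ↦ B

A->CB, B->AD, C->CA, D->B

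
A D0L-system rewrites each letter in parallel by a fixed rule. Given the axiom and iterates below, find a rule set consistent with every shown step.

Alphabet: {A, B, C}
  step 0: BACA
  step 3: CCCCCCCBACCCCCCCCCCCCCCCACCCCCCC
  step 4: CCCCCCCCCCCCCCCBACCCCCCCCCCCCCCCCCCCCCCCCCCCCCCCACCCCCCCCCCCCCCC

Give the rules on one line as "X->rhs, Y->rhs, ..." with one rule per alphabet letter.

  step 3 ⇒ step 4: CCCCCCCBACCCCCCCCCCCCCCCACCCCCCC ⇒ CC·CC·CC·CC·CC·CC·CC·CB·AC·CC·CC·CC·CC·CC·CC·CC·CC·CC·CC·CC·CC·CC·CC·CC·AC·CC·CC·CC·CC·CC·CC·CC
    A ↦ AC
    B ↦ CB
    C ↦ CC

A->AC, B->CB, C->CC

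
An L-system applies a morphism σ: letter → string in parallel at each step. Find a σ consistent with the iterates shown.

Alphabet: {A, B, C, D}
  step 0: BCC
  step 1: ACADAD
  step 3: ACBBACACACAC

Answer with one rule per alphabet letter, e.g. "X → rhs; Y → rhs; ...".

  step 0 ⇒ step 1: BCC ⇒ AC·AD·AD
    B ↦ AC
    C ↦ AD
    A ↦ B  (constrained at step 1)
    D ↦ B  (constrained at step 1)

A->B, B->AC, C->AD, D->B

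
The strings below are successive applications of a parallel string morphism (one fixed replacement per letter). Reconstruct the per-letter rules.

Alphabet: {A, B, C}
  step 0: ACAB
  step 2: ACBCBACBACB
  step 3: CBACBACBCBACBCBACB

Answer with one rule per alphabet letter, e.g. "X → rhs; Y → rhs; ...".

A->CB, B->CB, C->A

  step 2 ⇒ step 3: ACBCBACBACB ⇒ CB·A·CB·A·CB·CB·A·CB·CB·A·CB
    A ↦ CB
    B ↦ CB
    C ↦ A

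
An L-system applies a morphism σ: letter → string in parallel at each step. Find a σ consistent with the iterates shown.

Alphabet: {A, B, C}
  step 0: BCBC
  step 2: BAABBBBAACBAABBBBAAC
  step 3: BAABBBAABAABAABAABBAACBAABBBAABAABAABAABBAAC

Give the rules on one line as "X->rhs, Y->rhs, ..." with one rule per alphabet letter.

  step 2 ⇒ step 3: BAABBBBAACBAABBBBAAC ⇒ BAA·B·B·BAA·BAA·BAA·BAA·B·B·AAC·BAA·B·B·BAA·BAA·BAA·BAA·B·B·AAC
    A ↦ B
    B ↦ BAA
    C ↦ AAC

A->B, B->BAA, C->AAC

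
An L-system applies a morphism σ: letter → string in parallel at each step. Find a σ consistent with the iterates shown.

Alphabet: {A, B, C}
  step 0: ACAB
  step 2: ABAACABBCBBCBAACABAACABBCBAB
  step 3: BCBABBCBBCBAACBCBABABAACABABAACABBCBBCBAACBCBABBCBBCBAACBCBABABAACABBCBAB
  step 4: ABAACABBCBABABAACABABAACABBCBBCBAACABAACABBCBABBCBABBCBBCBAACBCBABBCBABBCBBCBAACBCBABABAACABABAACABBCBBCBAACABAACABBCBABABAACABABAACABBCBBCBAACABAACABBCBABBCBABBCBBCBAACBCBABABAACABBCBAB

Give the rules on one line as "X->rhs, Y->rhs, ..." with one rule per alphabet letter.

A->BCB, B->AB, C->AAC

  step 3 ⇒ step 4: BCBABBCBBCBAACBCBABABAACABABAACABBCBBCBAACBCBABBCBBCBAACBCBABABAACABBCBAB ⇒ AB·AAC·AB·BCB·AB·AB·AAC·AB·AB·AAC·AB·BCB·BCB·AAC·AB·AAC·AB·BCB·AB·BCB·AB·BCB·BCB·AAC·BCB·AB·BCB·AB·BCB·BCB·AAC·BCB·AB·AB·AAC·AB·AB·AAC·AB·BCB·BCB·AAC·AB·AAC·AB·BCB·AB·AB·AAC·AB·AB·AAC·AB·BCB·BCB·AAC·AB·AAC·AB·BCB·AB·BCB·AB·BCB·BCB·AAC·BCB·AB·AB·AAC·AB·BCB·AB
    A ↦ BCB
    B ↦ AB
    C ↦ AAC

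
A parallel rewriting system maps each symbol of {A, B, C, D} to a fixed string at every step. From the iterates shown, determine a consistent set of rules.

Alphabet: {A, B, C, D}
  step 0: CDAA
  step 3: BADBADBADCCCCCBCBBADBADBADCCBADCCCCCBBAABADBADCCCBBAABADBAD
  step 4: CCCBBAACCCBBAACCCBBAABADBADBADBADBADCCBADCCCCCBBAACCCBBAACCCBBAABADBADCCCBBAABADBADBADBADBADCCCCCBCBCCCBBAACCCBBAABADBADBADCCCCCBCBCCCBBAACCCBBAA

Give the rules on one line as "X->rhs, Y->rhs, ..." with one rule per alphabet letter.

A->CB, B->CC, C->BAD, D->BAA

  step 3 ⇒ step 4: BADBADBADCCCCCBCBBADBADBADCCBADCCCCCBBAABADBADCCCBBAABADBAD ⇒ CC·CB·BAA·CC·CB·BAA·CC·CB·BAA·BAD·BAD·BAD·BAD·BAD·CC·BAD·CC·CC·CB·BAA·CC·CB·BAA·CC·CB·BAA·BAD·BAD·CC·CB·BAA·BAD·BAD·BAD·BAD·BAD·CC·CC·CB·CB·CC·CB·BAA·CC·CB·BAA·BAD·BAD·BAD·CC·CC·CB·CB·CC·CB·BAA·CC·CB·BAA
    A ↦ CB
    B ↦ CC
    C ↦ BAD
    D ↦ BAA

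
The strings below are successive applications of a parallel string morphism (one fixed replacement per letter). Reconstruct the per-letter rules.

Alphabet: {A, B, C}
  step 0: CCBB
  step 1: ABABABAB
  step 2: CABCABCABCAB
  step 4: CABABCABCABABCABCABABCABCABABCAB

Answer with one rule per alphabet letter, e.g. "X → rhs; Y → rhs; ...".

A->C, B->AB, C->AB

  step 1 ⇒ step 2: ABABABAB ⇒ C·AB·C·AB·C·AB·C·AB
    A ↦ C
    B ↦ AB
  step 0 ⇒ step 1: CCBB ⇒ AB·AB·AB·AB
    C ↦ AB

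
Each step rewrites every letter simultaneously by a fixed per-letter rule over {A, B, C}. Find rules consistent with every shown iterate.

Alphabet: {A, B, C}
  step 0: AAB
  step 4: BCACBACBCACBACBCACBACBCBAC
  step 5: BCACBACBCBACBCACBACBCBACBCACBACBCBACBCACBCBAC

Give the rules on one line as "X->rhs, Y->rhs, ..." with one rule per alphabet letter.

  step 4 ⇒ step 5: BCACBACBCACBACBCACBACBCBAC ⇒ BC·AC·B·AC·BC·B·AC·BC·AC·B·AC·BC·B·AC·BC·AC·B·AC·BC·B·AC·BC·AC·BC·B·AC
    A ↦ B
    B ↦ BC
    C ↦ AC

A->B, B->BC, C->AC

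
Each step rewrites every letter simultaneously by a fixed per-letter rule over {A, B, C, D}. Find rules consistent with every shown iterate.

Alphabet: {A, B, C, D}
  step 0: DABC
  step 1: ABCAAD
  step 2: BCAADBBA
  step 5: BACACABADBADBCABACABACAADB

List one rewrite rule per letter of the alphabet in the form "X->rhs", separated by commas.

  step 1 ⇒ step 2: ABCAAD ⇒ B·CA·AD·B·B·A
    A ↦ B
    B ↦ CA
    C ↦ AD
    D ↦ A

A->B, B->CA, C->AD, D->A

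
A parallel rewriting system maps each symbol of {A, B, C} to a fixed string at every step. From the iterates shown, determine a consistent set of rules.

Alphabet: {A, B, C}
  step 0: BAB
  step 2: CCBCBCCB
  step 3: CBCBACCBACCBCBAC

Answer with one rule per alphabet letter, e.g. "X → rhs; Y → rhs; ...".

A->C, B->AC, C->CB

  step 2 ⇒ step 3: CCBCBCCB ⇒ CB·CB·AC·CB·AC·CB·CB·AC
    B ↦ AC
    C ↦ CB
    A ↦ C  (constrained at step 0)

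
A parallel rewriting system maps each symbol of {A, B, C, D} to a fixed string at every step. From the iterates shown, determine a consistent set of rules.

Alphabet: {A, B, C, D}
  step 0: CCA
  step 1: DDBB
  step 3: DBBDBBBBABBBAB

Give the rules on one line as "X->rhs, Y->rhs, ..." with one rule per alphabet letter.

  step 0 ⇒ step 1: CCA ⇒ D·D·BB
    A ↦ BB
    C ↦ D
    B ↦ AB  (constrained at step 1)
    D ↦ CA  (constrained at step 1)

A->BB, B->AB, C->D, D->CA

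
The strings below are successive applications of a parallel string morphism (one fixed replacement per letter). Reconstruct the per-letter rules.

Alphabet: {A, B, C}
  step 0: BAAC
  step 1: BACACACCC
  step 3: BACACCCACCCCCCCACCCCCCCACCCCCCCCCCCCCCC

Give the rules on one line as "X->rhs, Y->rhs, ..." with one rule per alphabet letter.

A->AC, B->BAC, C->CC

  step 0 ⇒ step 1: BAAC ⇒ BAC·AC·AC·CC
    A ↦ AC
    B ↦ BAC
    C ↦ CC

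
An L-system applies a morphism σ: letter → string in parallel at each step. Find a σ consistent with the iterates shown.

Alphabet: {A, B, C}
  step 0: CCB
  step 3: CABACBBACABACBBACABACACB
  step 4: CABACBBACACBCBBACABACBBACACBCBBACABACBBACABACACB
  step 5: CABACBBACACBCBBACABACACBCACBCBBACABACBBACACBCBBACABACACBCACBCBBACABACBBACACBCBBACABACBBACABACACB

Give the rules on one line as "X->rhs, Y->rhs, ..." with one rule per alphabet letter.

  step 4 ⇒ step 5: CABACBBACACBCBBACABACBBACACBCBBACABACBBACABACACB ⇒ CA·BA·CB·BA·CA·CB·CB·BA·CA·BA·CA·CB·CA·CB·CB·BA·CA·BA·CB·BA·CA·CB·CB·BA·CA·BA·CA·CB·CA·CB·CB·BA·CA·BA·CB·BA·CA·CB·CB·BA·CA·BA·CB·BA·CA·BA·CA·CB
    A ↦ BA
    B ↦ CB
    C ↦ CA

A->BA, B->CB, C->CA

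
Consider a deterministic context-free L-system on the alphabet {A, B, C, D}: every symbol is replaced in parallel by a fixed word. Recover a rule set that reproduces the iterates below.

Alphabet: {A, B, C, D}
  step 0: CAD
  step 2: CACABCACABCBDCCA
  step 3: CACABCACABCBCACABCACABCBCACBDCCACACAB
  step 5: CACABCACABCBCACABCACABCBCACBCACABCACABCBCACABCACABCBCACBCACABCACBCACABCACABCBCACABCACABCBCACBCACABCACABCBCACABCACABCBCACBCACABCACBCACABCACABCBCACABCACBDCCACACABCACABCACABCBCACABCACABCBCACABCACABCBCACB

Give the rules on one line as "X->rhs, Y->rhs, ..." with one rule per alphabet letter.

  step 2 ⇒ step 3: CACABCACABCBDCCA ⇒ CA·CAB·CA·CAB·CB·CA·CAB·CA·CAB·CB·CA·CB·DC·CA·CA·CAB
    A ↦ CAB
    B ↦ CB
    C ↦ CA
    D ↦ DC

A->CAB, B->CB, C->CA, D->DC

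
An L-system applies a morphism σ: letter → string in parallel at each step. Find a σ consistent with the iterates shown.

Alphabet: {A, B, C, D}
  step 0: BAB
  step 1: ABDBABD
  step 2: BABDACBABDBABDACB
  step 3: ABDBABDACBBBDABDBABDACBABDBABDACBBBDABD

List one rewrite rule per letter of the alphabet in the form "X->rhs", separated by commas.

  step 2 ⇒ step 3: BABDACBABDBABDACB ⇒ ABD·B·ABD·ACB·B·BD·ABD·B·ABD·ACB·ABD·B·ABD·ACB·B·BD·ABD
    A ↦ B
    B ↦ ABD
    C ↦ BD
    D ↦ ACB

A->B, B->ABD, C->BD, D->ACB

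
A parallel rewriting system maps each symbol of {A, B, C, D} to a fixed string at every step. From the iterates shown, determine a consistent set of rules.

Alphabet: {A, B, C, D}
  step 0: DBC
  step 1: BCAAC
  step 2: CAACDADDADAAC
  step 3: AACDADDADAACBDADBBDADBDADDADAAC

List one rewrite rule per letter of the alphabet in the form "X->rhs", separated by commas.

  step 2 ⇒ step 3: CAACDADDADAAC ⇒ AAC·DAD·DAD·AAC·B·DAD·B·B·DAD·B·DAD·DAD·AAC
    A ↦ DAD
    C ↦ AAC
    D ↦ B
  step 0 ⇒ step 1: DBC ⇒ B·C·AAC
    B ↦ C

A->DAD, B->C, C->AAC, D->B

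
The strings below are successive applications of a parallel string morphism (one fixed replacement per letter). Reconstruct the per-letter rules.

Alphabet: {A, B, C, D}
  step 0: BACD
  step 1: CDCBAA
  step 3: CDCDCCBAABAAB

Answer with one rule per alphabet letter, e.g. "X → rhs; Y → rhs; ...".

  step 0 ⇒ step 1: BACD ⇒ C·DC·B·AA
    A ↦ DC
    B ↦ C
    C ↦ B
    D ↦ AA

A->DC, B->C, C->B, D->AA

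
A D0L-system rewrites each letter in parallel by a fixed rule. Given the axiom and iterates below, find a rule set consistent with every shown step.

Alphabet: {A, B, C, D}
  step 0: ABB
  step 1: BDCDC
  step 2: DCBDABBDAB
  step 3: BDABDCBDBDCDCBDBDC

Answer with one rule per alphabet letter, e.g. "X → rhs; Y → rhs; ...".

A->B, B->DC, C->AB, D->BD

  step 2 ⇒ step 3: DCBDABBDAB ⇒ BD·AB·DC·BD·B·DC·DC·BD·B·DC
    A ↦ B
    B ↦ DC
    C ↦ AB
    D ↦ BD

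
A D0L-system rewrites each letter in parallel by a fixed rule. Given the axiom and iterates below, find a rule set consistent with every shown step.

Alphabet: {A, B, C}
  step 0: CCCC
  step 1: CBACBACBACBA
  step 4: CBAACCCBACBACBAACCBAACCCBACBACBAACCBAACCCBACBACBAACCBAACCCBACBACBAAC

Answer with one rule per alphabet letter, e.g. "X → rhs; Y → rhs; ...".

  step 0 ⇒ step 1: CCCC ⇒ CBA·CBA·CBA·CBA
    C ↦ CBA
    A ↦ C  (constrained at step 1)
    B ↦ A  (constrained at step 1)

A->C, B->A, C->CBA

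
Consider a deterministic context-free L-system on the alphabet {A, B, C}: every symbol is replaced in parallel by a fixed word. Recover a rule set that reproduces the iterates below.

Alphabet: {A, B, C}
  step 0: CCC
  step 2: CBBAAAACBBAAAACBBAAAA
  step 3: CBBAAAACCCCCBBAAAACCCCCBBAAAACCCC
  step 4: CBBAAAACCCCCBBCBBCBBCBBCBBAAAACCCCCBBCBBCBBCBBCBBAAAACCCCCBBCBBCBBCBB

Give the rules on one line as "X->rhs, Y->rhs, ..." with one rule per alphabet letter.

A->C, B->AA, C->CBB

  step 3 ⇒ step 4: CBBAAAACCCCCBBAAAACCCCCBBAAAACCCC ⇒ CBB·AA·AA·C·C·C·C·CBB·CBB·CBB·CBB·CBB·AA·AA·C·C·C·C·CBB·CBB·CBB·CBB·CBB·AA·AA·C·C·C·C·CBB·CBB·CBB·CBB
    A ↦ C
    B ↦ AA
    C ↦ CBB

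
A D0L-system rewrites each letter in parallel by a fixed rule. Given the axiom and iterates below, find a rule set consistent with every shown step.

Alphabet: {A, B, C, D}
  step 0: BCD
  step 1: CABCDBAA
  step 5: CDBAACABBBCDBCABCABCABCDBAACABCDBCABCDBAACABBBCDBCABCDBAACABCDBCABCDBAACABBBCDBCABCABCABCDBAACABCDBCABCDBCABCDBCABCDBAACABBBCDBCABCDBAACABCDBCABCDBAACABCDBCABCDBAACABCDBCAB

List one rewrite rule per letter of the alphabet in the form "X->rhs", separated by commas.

  step 0 ⇒ step 1: BCD ⇒ CAB·CD·BAA
    B ↦ CAB
    C ↦ CD
    D ↦ BAA
    A ↦ B  (constrained at step 1)

A->B, B->CAB, C->CD, D->BAA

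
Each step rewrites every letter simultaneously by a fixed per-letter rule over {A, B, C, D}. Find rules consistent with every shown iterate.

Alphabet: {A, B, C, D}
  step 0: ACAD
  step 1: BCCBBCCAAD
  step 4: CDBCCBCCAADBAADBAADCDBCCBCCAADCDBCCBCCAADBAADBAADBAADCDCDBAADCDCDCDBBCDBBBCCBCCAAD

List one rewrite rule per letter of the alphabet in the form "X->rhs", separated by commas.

  step 0 ⇒ step 1: ACAD ⇒ BCC·B·BCC·AAD
    A ↦ BCC
    C ↦ B
    D ↦ AAD
    B ↦ CD  (constrained at step 1)

A->BCC, B->CD, C->B, D->AAD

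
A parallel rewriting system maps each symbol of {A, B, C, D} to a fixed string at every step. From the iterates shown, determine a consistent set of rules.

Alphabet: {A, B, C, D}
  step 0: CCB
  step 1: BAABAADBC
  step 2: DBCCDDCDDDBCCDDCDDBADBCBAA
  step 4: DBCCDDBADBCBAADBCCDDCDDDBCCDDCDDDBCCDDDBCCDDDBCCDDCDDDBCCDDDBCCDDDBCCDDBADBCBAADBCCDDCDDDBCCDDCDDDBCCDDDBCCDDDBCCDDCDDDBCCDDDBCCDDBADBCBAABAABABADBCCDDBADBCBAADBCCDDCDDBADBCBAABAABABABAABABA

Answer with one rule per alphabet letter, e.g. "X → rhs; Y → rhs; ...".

A->CDD, B->DBC, C->BAA, D->BA

  step 1 ⇒ step 2: BAABAADBC ⇒ DBC·CDD·CDD·DBC·CDD·CDD·BA·DBC·BAA
    A ↦ CDD
    B ↦ DBC
    C ↦ BAA
    D ↦ BA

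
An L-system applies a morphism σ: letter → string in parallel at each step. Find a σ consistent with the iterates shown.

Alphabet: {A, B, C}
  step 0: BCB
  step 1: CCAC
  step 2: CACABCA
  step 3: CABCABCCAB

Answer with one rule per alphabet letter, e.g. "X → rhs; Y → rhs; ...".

A->B, B->C, C->CA

  step 2 ⇒ step 3: CACABCA ⇒ CA·B·CA·B·C·CA·B
    A ↦ B
    B ↦ C
    C ↦ CA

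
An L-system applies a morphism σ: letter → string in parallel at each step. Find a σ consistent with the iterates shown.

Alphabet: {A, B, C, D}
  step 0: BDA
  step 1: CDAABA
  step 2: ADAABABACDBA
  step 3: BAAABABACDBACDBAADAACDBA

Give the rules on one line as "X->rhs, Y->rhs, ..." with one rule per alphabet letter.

A->BA, B->CD, C->AD, D->AA

  step 2 ⇒ step 3: ADAABABACDBA ⇒ BA·AA·BA·BA·CD·BA·CD·BA·AD·AA·CD·BA
    A ↦ BA
    B ↦ CD
    C ↦ AD
    D ↦ AA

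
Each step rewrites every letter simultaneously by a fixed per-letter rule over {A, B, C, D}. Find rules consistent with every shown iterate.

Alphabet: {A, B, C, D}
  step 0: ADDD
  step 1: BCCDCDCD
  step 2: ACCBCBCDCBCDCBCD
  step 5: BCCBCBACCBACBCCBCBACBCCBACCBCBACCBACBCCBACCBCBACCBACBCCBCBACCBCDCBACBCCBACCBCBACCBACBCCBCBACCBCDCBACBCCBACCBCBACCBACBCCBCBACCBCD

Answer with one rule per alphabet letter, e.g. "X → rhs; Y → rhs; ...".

A->BC, B->AC, C->CB, D->CD

  step 1 ⇒ step 2: BCCDCDCD ⇒ AC·CB·CB·CD·CB·CD·CB·CD
    B ↦ AC
    C ↦ CB
    D ↦ CD
  step 0 ⇒ step 1: ADDD ⇒ BC·CD·CD·CD
    A ↦ BC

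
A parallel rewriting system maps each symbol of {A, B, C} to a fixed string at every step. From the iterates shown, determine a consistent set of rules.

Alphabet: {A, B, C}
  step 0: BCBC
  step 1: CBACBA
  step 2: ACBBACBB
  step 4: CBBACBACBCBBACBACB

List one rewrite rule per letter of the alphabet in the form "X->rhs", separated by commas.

A->B, B->CB, C->A

  step 1 ⇒ step 2: CBACBA ⇒ A·CB·B·A·CB·B
    A ↦ B
    B ↦ CB
    C ↦ A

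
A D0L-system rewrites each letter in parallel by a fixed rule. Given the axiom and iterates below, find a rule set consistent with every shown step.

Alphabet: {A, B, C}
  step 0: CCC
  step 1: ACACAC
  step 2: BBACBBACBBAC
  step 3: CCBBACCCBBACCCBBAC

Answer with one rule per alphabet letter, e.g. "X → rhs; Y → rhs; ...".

  step 2 ⇒ step 3: BBACBBACBBAC ⇒ C·C·BB·AC·C·C·BB·AC·C·C·BB·AC
    A ↦ BB
    B ↦ C
    C ↦ AC

A->BB, B->C, C->AC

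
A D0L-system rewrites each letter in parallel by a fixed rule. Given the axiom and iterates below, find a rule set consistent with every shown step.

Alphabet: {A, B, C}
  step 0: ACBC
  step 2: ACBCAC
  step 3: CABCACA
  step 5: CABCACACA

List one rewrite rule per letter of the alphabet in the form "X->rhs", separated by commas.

  step 2 ⇒ step 3: ACBCAC ⇒ C·A·BC·A·C·A
    A ↦ C
    B ↦ BC
    C ↦ A

A->C, B->BC, C->A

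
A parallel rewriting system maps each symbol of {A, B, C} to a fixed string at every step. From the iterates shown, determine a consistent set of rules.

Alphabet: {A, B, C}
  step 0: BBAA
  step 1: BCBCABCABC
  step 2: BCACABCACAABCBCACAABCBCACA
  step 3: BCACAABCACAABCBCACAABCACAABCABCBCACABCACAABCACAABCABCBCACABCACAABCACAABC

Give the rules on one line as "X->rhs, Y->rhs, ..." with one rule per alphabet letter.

  step 2 ⇒ step 3: BCACABCACAABCBCACAABCBCACA ⇒ BC·ACA·ABC·ACA·ABC·BC·ACA·ABC·ACA·ABC·ABC·BC·ACA·BC·ACA·ABC·ACA·ABC·ABC·BC·ACA·BC·ACA·ABC·ACA·ABC
    A ↦ ABC
    B ↦ BC
    C ↦ ACA

A->ABC, B->BC, C->ACA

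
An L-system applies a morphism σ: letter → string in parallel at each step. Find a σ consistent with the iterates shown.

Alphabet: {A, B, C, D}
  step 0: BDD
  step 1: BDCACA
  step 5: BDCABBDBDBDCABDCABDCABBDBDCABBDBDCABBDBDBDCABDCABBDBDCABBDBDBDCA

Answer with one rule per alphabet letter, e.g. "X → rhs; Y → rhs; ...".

  step 0 ⇒ step 1: BDD ⇒ BD·CA·CA
    B ↦ BD
    D ↦ CA
    A ↦ BD  (constrained at step 1)
    C ↦ B  (constrained at step 1)

A->BD, B->BD, C->B, D->CA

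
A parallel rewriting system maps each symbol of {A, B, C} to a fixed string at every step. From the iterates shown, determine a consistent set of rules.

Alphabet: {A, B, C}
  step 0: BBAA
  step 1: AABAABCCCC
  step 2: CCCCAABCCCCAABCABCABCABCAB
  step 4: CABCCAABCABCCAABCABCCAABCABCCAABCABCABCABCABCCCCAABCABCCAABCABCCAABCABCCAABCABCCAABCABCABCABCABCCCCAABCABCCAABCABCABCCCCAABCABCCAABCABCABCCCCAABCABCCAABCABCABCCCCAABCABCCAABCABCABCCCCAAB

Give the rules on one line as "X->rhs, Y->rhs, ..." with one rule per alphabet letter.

  step 1 ⇒ step 2: AABAABCCCC ⇒ CC·CC·AAB·CC·CC·AAB·CAB·CAB·CAB·CAB
    A ↦ CC
    B ↦ AAB
    C ↦ CAB

A->CC, B->AAB, C->CAB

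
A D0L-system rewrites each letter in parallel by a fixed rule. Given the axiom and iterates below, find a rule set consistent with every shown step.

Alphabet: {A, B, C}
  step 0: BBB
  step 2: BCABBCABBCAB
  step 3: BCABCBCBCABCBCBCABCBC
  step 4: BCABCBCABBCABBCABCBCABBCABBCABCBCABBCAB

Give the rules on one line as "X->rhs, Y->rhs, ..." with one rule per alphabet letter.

  step 3 ⇒ step 4: BCABCBCBCABCBCBCABCBC ⇒ BC·AB·C·BC·AB·BC·AB·BC·AB·C·BC·AB·BC·AB·BC·AB·C·BC·AB·BC·AB
    A ↦ C
    B ↦ BC
    C ↦ AB

A->C, B->BC, C->AB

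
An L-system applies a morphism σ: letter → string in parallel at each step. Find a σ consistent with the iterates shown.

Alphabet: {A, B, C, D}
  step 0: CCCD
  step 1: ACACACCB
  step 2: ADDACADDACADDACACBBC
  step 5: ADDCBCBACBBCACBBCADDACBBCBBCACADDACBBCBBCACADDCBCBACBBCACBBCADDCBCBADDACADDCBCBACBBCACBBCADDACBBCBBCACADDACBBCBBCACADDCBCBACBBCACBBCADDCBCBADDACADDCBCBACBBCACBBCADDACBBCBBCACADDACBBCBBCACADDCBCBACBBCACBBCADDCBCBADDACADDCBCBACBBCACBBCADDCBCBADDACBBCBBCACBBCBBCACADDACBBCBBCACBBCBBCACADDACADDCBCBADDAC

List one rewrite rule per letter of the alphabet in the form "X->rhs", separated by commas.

A->ADD, B->BBC, C->AC, D->CB

  step 1 ⇒ step 2: ACACACCB ⇒ ADD·AC·ADD·AC·ADD·AC·AC·BBC
    A ↦ ADD
    B ↦ BBC
    C ↦ AC
  step 0 ⇒ step 1: CCCD ⇒ AC·AC·AC·CB
    D ↦ CB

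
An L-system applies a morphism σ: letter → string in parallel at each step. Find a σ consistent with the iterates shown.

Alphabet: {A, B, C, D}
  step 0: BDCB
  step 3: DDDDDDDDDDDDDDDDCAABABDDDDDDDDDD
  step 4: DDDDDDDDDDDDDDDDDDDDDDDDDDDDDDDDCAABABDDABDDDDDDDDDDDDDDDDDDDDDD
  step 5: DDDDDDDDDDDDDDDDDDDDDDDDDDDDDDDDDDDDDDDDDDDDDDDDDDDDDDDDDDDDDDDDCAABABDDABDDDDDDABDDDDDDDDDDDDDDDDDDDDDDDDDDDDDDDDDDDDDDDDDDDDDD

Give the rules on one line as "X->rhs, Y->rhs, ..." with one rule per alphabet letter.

  step 4 ⇒ step 5: DDDDDDDDDDDDDDDDDDDDDDDDDDDDDDDDCAABABDDABDDDDDDDDDDDDDDDDDDDDDD ⇒ DD·DD·DD·DD·DD·DD·DD·DD·DD·DD·DD·DD·DD·DD·DD·DD·DD·DD·DD·DD·DD·DD·DD·DD·DD·DD·DD·DD·DD·DD·DD·DD·CA·AB·AB·DD·AB·DD·DD·DD·AB·DD·DD·DD·DD·DD·DD·DD·DD·DD·DD·DD·DD·DD·DD·DD·DD·DD·DD·DD·DD·DD·DD·DD
    A ↦ AB
    B ↦ DD
    C ↦ CA
    D ↦ DD

A->AB, B->DD, C->CA, D->DD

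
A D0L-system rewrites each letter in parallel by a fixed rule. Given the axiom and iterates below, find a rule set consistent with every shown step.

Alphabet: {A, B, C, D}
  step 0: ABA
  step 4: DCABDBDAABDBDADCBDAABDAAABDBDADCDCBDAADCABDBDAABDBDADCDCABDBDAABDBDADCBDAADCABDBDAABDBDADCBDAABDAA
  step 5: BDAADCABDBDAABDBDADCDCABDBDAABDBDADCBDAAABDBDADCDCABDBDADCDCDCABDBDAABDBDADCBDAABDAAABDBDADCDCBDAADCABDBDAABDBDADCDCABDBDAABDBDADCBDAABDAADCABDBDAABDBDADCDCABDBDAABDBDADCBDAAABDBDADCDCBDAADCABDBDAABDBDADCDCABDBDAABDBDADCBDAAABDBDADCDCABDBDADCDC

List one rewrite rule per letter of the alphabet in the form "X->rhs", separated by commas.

  step 4 ⇒ step 5: DCABDBDAABDBDADCBDAABDAAABDBDADCDCBDAADCABDBDAABDBDADCDCABDBDAABDBDADCBDAADCABDBDAABDBDADCBDAABDAA ⇒ BDA·A·DC·ABD·BDA·ABD·BDA·DC·DC·ABD·BDA·ABD·BDA·DC·BDA·A·ABD·BDA·DC·DC·ABD·BDA·DC·DC·DC·ABD·BDA·ABD·BDA·DC·BDA·A·BDA·A·ABD·BDA·DC·DC·BDA·A·DC·ABD·BDA·ABD·BDA·DC·DC·ABD·BDA·ABD·BDA·DC·BDA·A·BDA·A·DC·ABD·BDA·ABD·BDA·DC·DC·ABD·BDA·ABD·BDA·DC·BDA·A·ABD·BDA·DC·DC·BDA·A·DC·ABD·BDA·ABD·BDA·DC·DC·ABD·BDA·ABD·BDA·DC·BDA·A·ABD·BDA·DC·DC·ABD·BDA·DC·DC
    A ↦ DC
    B ↦ ABD
    C ↦ A
    D ↦ BDA

A->DC, B->ABD, C->A, D->BDA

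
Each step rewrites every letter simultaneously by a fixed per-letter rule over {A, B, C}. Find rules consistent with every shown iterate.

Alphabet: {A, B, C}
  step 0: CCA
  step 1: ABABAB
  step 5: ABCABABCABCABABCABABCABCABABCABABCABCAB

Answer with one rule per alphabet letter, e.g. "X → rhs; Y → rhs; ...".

A->AB, B->C, C->AB

  step 0 ⇒ step 1: CCA ⇒ AB·AB·AB
    A ↦ AB
    C ↦ AB
    B ↦ C  (constrained at step 1)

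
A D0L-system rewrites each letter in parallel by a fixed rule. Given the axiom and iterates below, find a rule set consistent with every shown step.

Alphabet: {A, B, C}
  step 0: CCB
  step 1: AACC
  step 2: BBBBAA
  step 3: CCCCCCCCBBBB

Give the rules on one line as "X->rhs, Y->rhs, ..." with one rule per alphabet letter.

  step 2 ⇒ step 3: BBBBAA ⇒ CC·CC·CC·CC·BB·BB
    A ↦ BB
    B ↦ CC
  step 0 ⇒ step 1: CCB ⇒ A·A·CC
    C ↦ A

A->BB, B->CC, C->A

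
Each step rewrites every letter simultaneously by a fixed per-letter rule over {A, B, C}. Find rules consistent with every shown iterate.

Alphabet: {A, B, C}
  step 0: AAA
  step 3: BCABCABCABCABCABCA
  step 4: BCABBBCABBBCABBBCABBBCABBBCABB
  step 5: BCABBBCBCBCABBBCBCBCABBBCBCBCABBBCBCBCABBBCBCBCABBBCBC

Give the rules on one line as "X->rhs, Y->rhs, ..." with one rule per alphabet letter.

A->BB, B->BC, C->A

  step 4 ⇒ step 5: BCABBBCABBBCABBBCABBBCABBBCABB ⇒ BC·A·BB·BC·BC·BC·A·BB·BC·BC·BC·A·BB·BC·BC·BC·A·BB·BC·BC·BC·A·BB·BC·BC·BC·A·BB·BC·BC
    A ↦ BB
    B ↦ BC
    C ↦ A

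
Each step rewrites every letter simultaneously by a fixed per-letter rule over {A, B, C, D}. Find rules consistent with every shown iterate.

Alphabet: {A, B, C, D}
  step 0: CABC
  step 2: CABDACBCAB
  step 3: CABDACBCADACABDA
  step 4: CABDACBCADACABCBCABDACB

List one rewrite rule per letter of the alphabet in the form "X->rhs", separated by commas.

  step 3 ⇒ step 4: CABDACBCADACABDA ⇒ CA·B·DA·C·B·CA·DA·CA·B·C·B·CA·B·DA·C·B
    A ↦ B
    B ↦ DA
    C ↦ CA
    D ↦ C

A->B, B->DA, C->CA, D->C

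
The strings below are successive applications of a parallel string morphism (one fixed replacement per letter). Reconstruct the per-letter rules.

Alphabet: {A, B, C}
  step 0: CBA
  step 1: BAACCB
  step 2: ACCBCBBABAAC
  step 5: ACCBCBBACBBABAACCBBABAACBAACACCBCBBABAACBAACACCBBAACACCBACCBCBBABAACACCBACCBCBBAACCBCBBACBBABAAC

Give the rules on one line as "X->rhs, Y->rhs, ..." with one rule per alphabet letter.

A->CB, B->AC, C->BA

  step 1 ⇒ step 2: BAACCB ⇒ AC·CB·CB·BA·BA·AC
    A ↦ CB
    B ↦ AC
    C ↦ BA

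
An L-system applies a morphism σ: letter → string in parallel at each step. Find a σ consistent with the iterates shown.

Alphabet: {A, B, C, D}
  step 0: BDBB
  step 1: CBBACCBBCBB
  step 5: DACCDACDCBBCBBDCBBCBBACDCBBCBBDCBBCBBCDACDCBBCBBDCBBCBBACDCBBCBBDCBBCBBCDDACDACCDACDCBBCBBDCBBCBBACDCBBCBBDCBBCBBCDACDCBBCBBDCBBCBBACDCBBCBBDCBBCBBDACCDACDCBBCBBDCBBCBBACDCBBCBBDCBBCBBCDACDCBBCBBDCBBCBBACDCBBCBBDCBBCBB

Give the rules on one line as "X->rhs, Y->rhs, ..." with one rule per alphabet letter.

A->C, B->CBB, C->D, D->AC

  step 0 ⇒ step 1: BDBB ⇒ CBB·AC·CBB·CBB
    B ↦ CBB
    D ↦ AC
    A ↦ C  (constrained at step 1)
    C ↦ D  (constrained at step 1)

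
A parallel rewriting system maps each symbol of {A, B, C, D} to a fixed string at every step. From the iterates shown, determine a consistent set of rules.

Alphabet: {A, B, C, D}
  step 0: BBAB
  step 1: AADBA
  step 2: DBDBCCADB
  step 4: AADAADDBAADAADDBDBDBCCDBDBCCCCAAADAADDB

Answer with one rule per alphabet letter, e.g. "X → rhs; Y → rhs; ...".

A->DB, B->A, C->AAD, D->CC

  step 1 ⇒ step 2: AADBA ⇒ DB·DB·CC·A·DB
    A ↦ DB
    B ↦ A
    D ↦ CC
    C ↦ AAD  (constrained at step 2)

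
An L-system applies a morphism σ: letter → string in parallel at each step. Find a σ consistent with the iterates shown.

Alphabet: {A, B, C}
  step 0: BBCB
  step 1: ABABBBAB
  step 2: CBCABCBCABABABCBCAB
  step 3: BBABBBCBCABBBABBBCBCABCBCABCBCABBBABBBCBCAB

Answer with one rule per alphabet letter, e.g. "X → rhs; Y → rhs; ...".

  step 2 ⇒ step 3: CBCABCBCABABABCBCAB ⇒ BB·AB·BB·CBC·AB·BB·AB·BB·CBC·AB·CBC·AB·CBC·AB·BB·AB·BB·CBC·AB
    A ↦ CBC
    B ↦ AB
    C ↦ BB

A->CBC, B->AB, C->BB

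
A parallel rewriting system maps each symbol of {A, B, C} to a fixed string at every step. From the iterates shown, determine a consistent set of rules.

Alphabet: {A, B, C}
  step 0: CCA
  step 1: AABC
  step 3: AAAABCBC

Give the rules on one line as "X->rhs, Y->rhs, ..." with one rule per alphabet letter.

  step 0 ⇒ step 1: CCA ⇒ A·A·BC
    A ↦ BC
    C ↦ A
    B ↦ A  (constrained at step 1)

A->BC, B->A, C->A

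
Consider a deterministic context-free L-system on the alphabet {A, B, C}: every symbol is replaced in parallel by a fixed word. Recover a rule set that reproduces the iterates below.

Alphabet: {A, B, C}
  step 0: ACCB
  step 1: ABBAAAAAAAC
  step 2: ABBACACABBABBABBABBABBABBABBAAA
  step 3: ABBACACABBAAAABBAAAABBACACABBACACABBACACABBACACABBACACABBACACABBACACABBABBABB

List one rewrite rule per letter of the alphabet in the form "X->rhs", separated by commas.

A->ABB, B->AC, C->AAA

  step 2 ⇒ step 3: ABBACACABBABBABBABBABBABBABBAAA ⇒ ABB·AC·AC·ABB·AAA·ABB·AAA·ABB·AC·AC·ABB·AC·AC·ABB·AC·AC·ABB·AC·AC·ABB·AC·AC·ABB·AC·AC·ABB·AC·AC·ABB·ABB·ABB
    A ↦ ABB
    B ↦ AC
    C ↦ AAA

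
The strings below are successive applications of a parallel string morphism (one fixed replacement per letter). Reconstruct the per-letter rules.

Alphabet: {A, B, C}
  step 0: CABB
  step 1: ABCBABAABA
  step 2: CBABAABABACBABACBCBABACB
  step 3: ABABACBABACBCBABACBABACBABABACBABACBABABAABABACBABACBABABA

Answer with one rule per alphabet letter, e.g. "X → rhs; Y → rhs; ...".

  step 2 ⇒ step 3: CBABAABABACBABACBCBABACB ⇒ AB·ABA·CB·ABA·CB·CB·ABA·CB·ABA·CB·AB·ABA·CB·ABA·CB·AB·ABA·AB·ABA·CB·ABA·CB·AB·ABA
    A ↦ CB
    B ↦ ABA
    C ↦ AB

A->CB, B->ABA, C->AB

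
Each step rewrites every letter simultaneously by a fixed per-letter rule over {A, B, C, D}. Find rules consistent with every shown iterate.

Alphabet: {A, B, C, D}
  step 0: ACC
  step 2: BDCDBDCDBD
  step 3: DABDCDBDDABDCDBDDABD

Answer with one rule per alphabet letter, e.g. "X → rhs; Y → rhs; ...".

A->D, B->DA, C->CD, D->BD

  step 2 ⇒ step 3: BDCDBDCDBD ⇒ DA·BD·CD·BD·DA·BD·CD·BD·DA·BD
    B ↦ DA
    C ↦ CD
    D ↦ BD
    A ↦ D  (constrained at step 0)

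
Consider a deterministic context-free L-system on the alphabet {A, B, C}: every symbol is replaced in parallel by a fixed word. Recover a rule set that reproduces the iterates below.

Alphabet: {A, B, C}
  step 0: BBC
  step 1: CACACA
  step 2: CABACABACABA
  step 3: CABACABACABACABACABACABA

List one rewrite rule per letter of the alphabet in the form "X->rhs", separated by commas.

  step 2 ⇒ step 3: CABACABACABA ⇒ CA·BA·CA·BA·CA·BA·CA·BA·CA·BA·CA·BA
    A ↦ BA
    B ↦ CA
    C ↦ CA

A->BA, B->CA, C->CA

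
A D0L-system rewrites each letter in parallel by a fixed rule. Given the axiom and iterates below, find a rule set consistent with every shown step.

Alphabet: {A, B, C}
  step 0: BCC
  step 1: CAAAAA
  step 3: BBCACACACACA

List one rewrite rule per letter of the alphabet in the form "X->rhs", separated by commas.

A->B, B->CA, C->AA

  step 0 ⇒ step 1: BCC ⇒ CA·AA·AA
    B ↦ CA
    C ↦ AA
    A ↦ B  (constrained at step 1)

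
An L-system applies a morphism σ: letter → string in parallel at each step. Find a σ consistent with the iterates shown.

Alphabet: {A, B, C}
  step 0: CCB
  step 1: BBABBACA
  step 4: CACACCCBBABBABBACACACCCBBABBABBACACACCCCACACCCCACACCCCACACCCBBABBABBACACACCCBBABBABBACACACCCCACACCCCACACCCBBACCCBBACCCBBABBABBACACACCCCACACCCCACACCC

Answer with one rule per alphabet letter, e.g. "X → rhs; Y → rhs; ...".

A->CCC, B->CA, C->BBA

  step 0 ⇒ step 1: CCB ⇒ BBA·BBA·CA
    B ↦ CA
    C ↦ BBA
    A ↦ CCC  (constrained at step 1)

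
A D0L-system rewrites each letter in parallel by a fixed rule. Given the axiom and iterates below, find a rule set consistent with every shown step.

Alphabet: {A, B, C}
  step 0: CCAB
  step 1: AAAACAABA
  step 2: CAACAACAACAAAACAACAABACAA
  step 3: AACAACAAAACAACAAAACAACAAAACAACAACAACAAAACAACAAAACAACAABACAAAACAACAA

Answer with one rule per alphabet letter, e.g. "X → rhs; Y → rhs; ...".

A->CAA, B->BA, C->AA

  step 2 ⇒ step 3: CAACAACAACAAAACAACAABACAA ⇒ AA·CAA·CAA·AA·CAA·CAA·AA·CAA·CAA·AA·CAA·CAA·CAA·CAA·AA·CAA·CAA·AA·CAA·CAA·BA·CAA·AA·CAA·CAA
    A ↦ CAA
    B ↦ BA
    C ↦ AA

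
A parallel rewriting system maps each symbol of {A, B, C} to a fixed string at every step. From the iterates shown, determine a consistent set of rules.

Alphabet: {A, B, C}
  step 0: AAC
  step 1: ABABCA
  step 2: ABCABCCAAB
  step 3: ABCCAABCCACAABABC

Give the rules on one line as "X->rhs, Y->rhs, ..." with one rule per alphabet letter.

  step 2 ⇒ step 3: ABCABCCAAB ⇒ AB·C·CA·AB·C·CA·CA·AB·AB·C
    A ↦ AB
    B ↦ C
    C ↦ CA

A->AB, B->C, C->CA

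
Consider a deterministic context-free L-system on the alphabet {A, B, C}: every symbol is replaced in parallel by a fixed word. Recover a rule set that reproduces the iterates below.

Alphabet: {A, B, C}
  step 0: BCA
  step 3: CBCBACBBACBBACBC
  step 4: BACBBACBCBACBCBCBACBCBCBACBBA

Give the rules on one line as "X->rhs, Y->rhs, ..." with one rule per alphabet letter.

  step 3 ⇒ step 4: CBCBACBBACBBACBC ⇒ BA·CB·BA·CB·C·BA·CB·CB·C·BA·CB·CB·C·BA·CB·BA
    A ↦ C
    B ↦ CB
    C ↦ BA

A->C, B->CB, C->BA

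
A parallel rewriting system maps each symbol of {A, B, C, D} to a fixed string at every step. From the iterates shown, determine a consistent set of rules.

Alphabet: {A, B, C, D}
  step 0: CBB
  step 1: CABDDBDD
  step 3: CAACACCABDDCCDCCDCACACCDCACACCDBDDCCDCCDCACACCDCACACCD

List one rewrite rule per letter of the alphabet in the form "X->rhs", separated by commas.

A->AC, B->BDD, C->CA, D->CCD

  step 0 ⇒ step 1: CBB ⇒ CA·BDD·BDD
    B ↦ BDD
    C ↦ CA
    A ↦ AC  (constrained at step 1)
    D ↦ CCD  (constrained at step 1)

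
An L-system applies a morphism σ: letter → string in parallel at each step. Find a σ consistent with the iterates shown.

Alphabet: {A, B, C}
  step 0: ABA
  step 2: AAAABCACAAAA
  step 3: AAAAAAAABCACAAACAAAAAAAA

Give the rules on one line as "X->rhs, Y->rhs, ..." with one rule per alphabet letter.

  step 2 ⇒ step 3: AAAABCACAAAA ⇒ AA·AA·AA·AA·BC·AC·AA·AC·AA·AA·AA·AA
    A ↦ AA
    B ↦ BC
    C ↦ AC

A->AA, B->BC, C->AC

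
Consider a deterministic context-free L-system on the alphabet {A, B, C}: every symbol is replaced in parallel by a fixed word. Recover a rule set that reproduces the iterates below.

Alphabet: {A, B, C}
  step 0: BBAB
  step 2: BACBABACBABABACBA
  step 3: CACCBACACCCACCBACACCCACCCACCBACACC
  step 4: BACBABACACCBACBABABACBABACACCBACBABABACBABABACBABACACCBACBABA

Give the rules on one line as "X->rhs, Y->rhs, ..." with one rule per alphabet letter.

A->C, B->CAC, C->BA

  step 3 ⇒ step 4: CACCBACACCCACCBACACCCACCCACCBACACC ⇒ BA·C·BA·BA·CAC·C·BA·C·BA·BA·BA·C·BA·BA·CAC·C·BA·C·BA·BA·BA·C·BA·BA·BA·C·BA·BA·CAC·C·BA·C·BA·BA
    A ↦ C
    B ↦ CAC
    C ↦ BA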